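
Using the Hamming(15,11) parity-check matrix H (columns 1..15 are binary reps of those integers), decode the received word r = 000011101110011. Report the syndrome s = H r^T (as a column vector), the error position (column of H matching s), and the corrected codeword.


s = (1, 1, 0, 1)^T, error position = 13, corrected codeword c = 000011101110111

Compute s = H r^T mod 2 one row at a time:
  s_1 = 0 + 1 + 1 + 1 + 0 + 0 + 1 + 1 = 5 ≡ 1 (mod 2).
  s_2 = 0 + 1 + 1 + 1 + 0 + 0 + 1 + 1 = 5 ≡ 1 (mod 2).
  s_3 = 0 + 0 + 1 + 1 + 1 + 1 + 1 + 1 = 6 ≡ 0 (mod 2).
  s_4 = 0 + 0 + 1 + 1 + 1 + 1 + 0 + 1 = 5 ≡ 1 (mod 2).
s = (1, 1, 0, 1)^T — this equals column 13 of H (binary 1101), so error is at position 13.
Correct: flip bit 13 of r = 000011101110011 to get c = 000011101110111.


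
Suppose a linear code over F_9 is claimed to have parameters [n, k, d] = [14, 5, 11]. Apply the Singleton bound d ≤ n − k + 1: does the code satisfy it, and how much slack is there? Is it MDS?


Singleton RHS = n − k + 1 = 10, slack = -1, bound violated (no such code; not MDS).

Singleton bound: d ≤ n − k + 1.
Here n = 14, k = 5, so n − k + 1 = 10.
Given d = 11, check d ≤ 10: NO.
Slack = (n − k + 1) − d = -1.
The slack is negative: d = 11 exceeds n − k + 1 = 10 by 1, so the Singleton bound is violated and no linear [14, 5, 11]_9 code can exist. In particular it is not MDS (MDS requires d = n − k + 1 exactly).
Description: the claimed parameters are [14, 5, 11]_9; such a code would be impossible (violates the Singleton bound).


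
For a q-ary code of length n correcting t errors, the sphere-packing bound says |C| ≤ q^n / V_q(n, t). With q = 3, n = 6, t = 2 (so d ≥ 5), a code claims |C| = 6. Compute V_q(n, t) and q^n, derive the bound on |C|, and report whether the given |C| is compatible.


V_q(n, t) = 73, q^n = 729, Hamming bound = 9, |C| = 6 ≤ bound (satisfied).

Step 1: Compute V_q(n, t) = Σ_{j=0}^2 C(n, j) (q−1)^j.
  j = 0: C(6,0)·(2)^0 = 1·1 = 1.
  j = 1: C(6,1)·(2)^1 = 6·2 = 12.
  j = 2: C(6,2)·(2)^2 = 15·4 = 60.
  V_q(n, t) = 1 + 12 + 60 = 73.
Step 2: q^n = 3^6 = 729.
Step 3: Hamming bound ⌊q^n / V_q(n,t)⌋ = ⌊729/73⌋ = 9.
Step 4: Compare |C| = 6 to 9: satisfied.
The claimed |C| lies below the Hamming bound.


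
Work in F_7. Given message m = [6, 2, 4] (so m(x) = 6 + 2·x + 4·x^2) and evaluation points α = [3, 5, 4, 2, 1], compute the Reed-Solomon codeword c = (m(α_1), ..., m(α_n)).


c = [6, 4, 1, 5, 5]

Message polynomial: m(x) = 6 + 2·x + 4·x^2 (mod 7).
For each evaluation point α_i, compute m(α_i) mod 7:
  α_1 = 3: Horner steps 4 → 0 → 6, so m(3) = 6.
  α_2 = 5: Horner steps 4 → 1 → 4, so m(5) = 4.
  α_3 = 4: Horner steps 4 → 4 → 1, so m(4) = 1.
  α_4 = 2: Horner steps 4 → 3 → 5, so m(2) = 5.
  α_5 = 1: Horner steps 4 → 6 → 5, so m(1) = 5.
Codeword c = [6, 4, 1, 5, 5] ∈ F_7^5.


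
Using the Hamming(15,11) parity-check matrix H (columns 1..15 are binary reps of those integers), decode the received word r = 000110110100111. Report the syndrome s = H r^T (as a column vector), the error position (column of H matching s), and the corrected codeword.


s = (1, 0, 0, 0)^T, error position = 8, corrected codeword c = 000110100100111

Compute s = H r^T mod 2 one row at a time:
  s_1 = 1 + 0 + 1 + 0 + 0 + 1 + 1 + 1 = 5 ≡ 1 (mod 2).
  s_2 = 1 + 1 + 0 + 1 + 0 + 1 + 1 + 1 = 6 ≡ 0 (mod 2).
  s_3 = 0 + 0 + 0 + 1 + 1 + 0 + 1 + 1 = 4 ≡ 0 (mod 2).
  s_4 = 0 + 0 + 1 + 1 + 0 + 0 + 1 + 1 = 4 ≡ 0 (mod 2).
s = (1, 0, 0, 0)^T — this equals column 8 of H (binary 1000), so error is at position 8.
Correct: flip bit 8 of r = 000110110100111 to get c = 000110100100111.


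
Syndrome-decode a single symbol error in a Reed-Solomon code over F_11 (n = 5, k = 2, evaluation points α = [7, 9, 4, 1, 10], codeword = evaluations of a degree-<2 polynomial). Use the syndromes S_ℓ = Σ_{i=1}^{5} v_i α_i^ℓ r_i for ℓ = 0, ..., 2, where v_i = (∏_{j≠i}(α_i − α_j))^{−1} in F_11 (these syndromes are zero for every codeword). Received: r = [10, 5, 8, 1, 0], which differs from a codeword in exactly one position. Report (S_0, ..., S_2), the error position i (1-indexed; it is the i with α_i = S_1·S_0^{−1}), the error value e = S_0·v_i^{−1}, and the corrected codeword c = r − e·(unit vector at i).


S = (8, 1, 7), error at position 1, error magnitude e = 6, c = [4, 5, 8, 1, 0].

Step 1: column multipliers v_i = (∏_{j≠i}(α_i − α_j))^{−1} mod 11.
  i = 1 (α = 7): (7−9)(7−4)(7−1)(7−10) = (−2)·3·6·(−3) = 108 ≡ 9, so v_1 = 9^{−1} = 5 (mod 11).
  i = 2 (α = 9): (9−7)(9−4)(9−1)(9−10) = 2·5·8·(−1) = −80 ≡ 8, so v_2 = 8^{−1} = 7 (mod 11).
  i = 3 (α = 4): (4−7)(4−9)(4−1)(4−10) = (−3)·(−5)·3·(−6) = −270 ≡ 5, so v_3 = 5^{−1} = 9 (mod 11).
  i = 4 (α = 1): (1−7)(1−9)(1−4)(1−10) = (−6)·(−8)·(−3)·(−9) = 1296 ≡ 9, so v_4 = 9^{−1} = 5 (mod 11).
  i = 5 (α = 10): (10−7)(10−9)(10−4)(10−1) = 3·1·6·9 = 162 ≡ 8, so v_5 = 8^{−1} = 7 (mod 11).
  v = [5, 7, 9, 5, 7].
Step 2: syndromes of r = [10, 5, 8, 1, 0] (all sums mod 11).
  S_0 = Σ v_i r_i = 5·10 + 7·5 + 9·8 + 5·1 + 7·0 = 162 ≡ 8.
  S_1 = Σ v_i α_i r_i = 5·7·10 + 7·9·5 + 9·4·8 + 5·1·1 + 7·10·0 = 958 ≡ 1.
  α_i^2 mod 11 = [5, 4, 5, 1, 1].
  S_2 = Σ v_i α_i^2 r_i = 5·5·10 + 7·4·5 + 9·5·8 + 5·1·1 + 7·1·0 = 755 ≡ 7.
  S = (8, 1, 7) ≠ 0, so r is not a codeword (an error is present).
Step 3: locate the error. For a single error e at position i, S_ℓ = v_i·e·α_i^ℓ, so α_err = S_1/S_0.
  S_0^{−1} = 8^{−1} = 7 (mod 11), so α_err = 1·7 = 7 ≡ 7 = α_1. Error position i = 1.
  Consistency check: S_2/S_1 = 7·1 = 7 ≡ 7 = α_err ✓ (single-error assumption holds).
Step 4: error magnitude e = S_0/v_1 = S_0·∏_{j≠1}(α_1 − α_j) = 8·9 = 72 ≡ 6 (mod 11).
Step 5: correct position 1: c_1 = r_1 − e = 10 − 6 ≡ 4 (mod 11). Hence c = [4, 5, 8, 1, 0].
  Check: interpolating c through the α_i gives m(x) = 6 + 6·x (degree < 2) with m(α_i) = c_i for every i, so c is indeed a codeword.


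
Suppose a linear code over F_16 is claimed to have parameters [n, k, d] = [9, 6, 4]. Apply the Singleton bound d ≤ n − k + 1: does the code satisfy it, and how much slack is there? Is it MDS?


Singleton RHS = n − k + 1 = 4, slack = 0, bound satisfied, MDS.

Singleton bound: d ≤ n − k + 1.
Here n = 9, k = 6, so n − k + 1 = 4.
Given d = 4, check d ≤ 4: YES.
Slack = (n − k + 1) − d = 0.
The code is MDS (slack = 0).
Description: the claimed parameters are [9, 6, 4]_16; such a code would be MDS (meets Singleton bound).


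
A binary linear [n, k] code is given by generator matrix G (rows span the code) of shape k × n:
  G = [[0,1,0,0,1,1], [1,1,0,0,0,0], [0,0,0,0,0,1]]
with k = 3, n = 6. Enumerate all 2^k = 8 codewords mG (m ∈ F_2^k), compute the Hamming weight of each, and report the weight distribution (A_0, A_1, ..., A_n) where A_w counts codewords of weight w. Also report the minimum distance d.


Weight distribution: A_0 = 1, A_1 = 1, A_2 = 3, A_3 = 3. Minimum distance d = 1.

Enumerate all 2^3 = 8 messages m ∈ F_2^3.
For each, compute codeword c = mG in F_2^6, then tally its weight.
  m = 000 → c = 000000, weight = 0.
  m = 100 → c = 010011, weight = 3.
  m = 010 → c = 110000, weight = 2.
  m = 110 → c = 100011, weight = 3.
  m = 001 → c = 000001, weight = 1.
  m = 101 → c = 010010, weight = 2.
  m = 011 → c = 110001, weight = 3.
  m = 111 → c = 100010, weight = 2.
Tally weights:
  weight 0: 1 codewords.
  weight 1: 1 codewords.
  weight 2: 3 codewords.
  weight 3: 3 codewords.
Minimum distance d = smallest w > 0 with A_w > 0 = 1.
Sanity: Σ A_w = 8 = 2^3 = 8 ✓.


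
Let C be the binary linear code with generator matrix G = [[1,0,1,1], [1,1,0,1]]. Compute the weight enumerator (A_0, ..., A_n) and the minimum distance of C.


Weight distribution: A_0 = 1, A_2 = 1, A_3 = 2. Minimum distance d = 2.

Enumerate all 2^2 = 4 messages m ∈ F_2^2.
For each, compute codeword c = mG in F_2^4, then tally its weight.
  m = 00 → c = 0000, weight = 0.
  m = 10 → c = 1011, weight = 3.
  m = 01 → c = 1101, weight = 3.
  m = 11 → c = 0110, weight = 2.
Tally weights:
  weight 0: 1 codewords.
  weight 2: 1 codewords.
  weight 3: 2 codewords.
Minimum distance d = smallest w > 0 with A_w > 0 = 2.
Sanity: Σ A_w = 4 = 2^2 = 4 ✓.


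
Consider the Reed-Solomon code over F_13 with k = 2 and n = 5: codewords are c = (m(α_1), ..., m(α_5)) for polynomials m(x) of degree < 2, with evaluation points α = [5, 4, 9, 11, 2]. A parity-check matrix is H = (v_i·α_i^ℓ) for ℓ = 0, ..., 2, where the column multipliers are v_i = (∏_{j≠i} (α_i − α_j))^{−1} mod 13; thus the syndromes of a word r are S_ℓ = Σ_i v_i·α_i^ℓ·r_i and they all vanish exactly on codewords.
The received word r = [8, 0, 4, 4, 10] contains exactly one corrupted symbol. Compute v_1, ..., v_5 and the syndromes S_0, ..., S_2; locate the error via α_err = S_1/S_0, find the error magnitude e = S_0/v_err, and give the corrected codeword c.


S = (7, 11, 8), error at position 3, error magnitude e = 3, c = [8, 0, 1, 4, 10].

Step 1: column multipliers v_i = (∏_{j≠i}(α_i − α_j))^{−1} mod 13.
  i = 1 (α = 5): (5−4)(5−9)(5−11)(5−2) = 1·(−4)·(−6)·3 = 72 ≡ 7, so v_1 = 7^{−1} = 2 (mod 13).
  i = 2 (α = 4): (4−5)(4−9)(4−11)(4−2) = (−1)·(−5)·(−7)·2 = −70 ≡ 8, so v_2 = 8^{−1} = 5 (mod 13).
  i = 3 (α = 9): (9−5)(9−4)(9−11)(9−2) = 4·5·(−2)·7 = −280 ≡ 6, so v_3 = 6^{−1} = 11 (mod 13).
  i = 4 (α = 11): (11−5)(11−4)(11−9)(11−2) = 6·7·2·9 = 756 ≡ 2, so v_4 = 2^{−1} = 7 (mod 13).
  i = 5 (α = 2): (2−5)(2−4)(2−9)(2−11) = (−3)·(−2)·(−7)·(−9) = 378 ≡ 1, so v_5 = 1^{−1} = 1 (mod 13).
  v = [2, 5, 11, 7, 1].
Step 2: syndromes of r = [8, 0, 4, 4, 10] (all sums mod 13).
  S_0 = Σ v_i r_i = 2·8 + 5·0 + 11·4 + 7·4 + 1·10 = 98 ≡ 7.
  S_1 = Σ v_i α_i r_i = 2·5·8 + 5·4·0 + 11·9·4 + 7·11·4 + 1·2·10 = 804 ≡ 11.
  α_i^2 mod 13 = [12, 3, 3, 4, 4].
  S_2 = Σ v_i α_i^2 r_i = 2·12·8 + 5·3·0 + 11·3·4 + 7·4·4 + 1·4·10 = 476 ≡ 8.
  S = (7, 11, 8) ≠ 0, so r is not a codeword (an error is present).
Step 3: locate the error. For a single error e at position i, S_ℓ = v_i·e·α_i^ℓ, so α_err = S_1/S_0.
  S_0^{−1} = 7^{−1} = 2 (mod 13), so α_err = 11·2 = 22 ≡ 9 = α_3. Error position i = 3.
  Consistency check: S_2/S_1 = 8·6 = 48 ≡ 9 = α_err ✓ (single-error assumption holds).
Step 4: error magnitude e = S_0/v_3 = S_0·∏_{j≠3}(α_3 − α_j) = 7·6 = 42 ≡ 3 (mod 13).
Step 5: correct position 3: c_3 = r_3 − e = 4 − 3 ≡ 1 (mod 13). Hence c = [8, 0, 1, 4, 10].
  Check: interpolating c through the α_i gives m(x) = 7 + 8·x (degree < 2) with m(α_i) = c_i for every i, so c is indeed a codeword.


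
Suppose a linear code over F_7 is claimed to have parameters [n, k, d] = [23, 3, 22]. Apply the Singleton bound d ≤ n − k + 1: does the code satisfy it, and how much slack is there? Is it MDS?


Singleton RHS = n − k + 1 = 21, slack = -1, bound violated (no such code; not MDS).

Singleton bound: d ≤ n − k + 1.
Here n = 23, k = 3, so n − k + 1 = 21.
Given d = 22, check d ≤ 21: NO.
Slack = (n − k + 1) − d = -1.
The slack is negative: d = 22 exceeds n − k + 1 = 21 by 1, so the Singleton bound is violated and no linear [23, 3, 22]_7 code can exist. In particular it is not MDS (MDS requires d = n − k + 1 exactly).
Description: the claimed parameters are [23, 3, 22]_7; such a code would be impossible (violates the Singleton bound).


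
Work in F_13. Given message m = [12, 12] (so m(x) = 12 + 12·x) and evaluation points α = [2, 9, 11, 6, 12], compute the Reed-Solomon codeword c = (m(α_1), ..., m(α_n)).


c = [10, 3, 1, 6, 0]

Message polynomial: m(x) = 12 + 12·x (mod 13).
For each evaluation point α_i, compute m(α_i) mod 13:
  α_1 = 2: Horner steps 12 → 10, so m(2) = 10.
  α_2 = 9: Horner steps 12 → 3, so m(9) = 3.
  α_3 = 11: Horner steps 12 → 1, so m(11) = 1.
  α_4 = 6: Horner steps 12 → 6, so m(6) = 6.
  α_5 = 12: Horner steps 12 → 0, so m(12) = 0.
Codeword c = [10, 3, 1, 6, 0] ∈ F_13^5.


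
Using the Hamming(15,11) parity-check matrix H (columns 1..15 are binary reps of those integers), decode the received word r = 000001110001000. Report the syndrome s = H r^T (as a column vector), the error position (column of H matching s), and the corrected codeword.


s = (0, 1, 0, 1)^T, error position = 5, corrected codeword c = 000011110001000

Compute s = H r^T mod 2 one row at a time:
  s_1 = 1 + 0 + 0 + 0 + 1 + 0 + 0 + 0 = 2 ≡ 0 (mod 2).
  s_2 = 0 + 0 + 1 + 1 + 1 + 0 + 0 + 0 = 3 ≡ 1 (mod 2).
  s_3 = 0 + 0 + 1 + 1 + 0 + 0 + 0 + 0 = 2 ≡ 0 (mod 2).
  s_4 = 0 + 0 + 0 + 1 + 0 + 0 + 0 + 0 = 1 ≡ 1 (mod 2).
s = (0, 1, 0, 1)^T — this equals column 5 of H (binary 0101), so error is at position 5.
Correct: flip bit 5 of r = 000001110001000 to get c = 000011110001000.


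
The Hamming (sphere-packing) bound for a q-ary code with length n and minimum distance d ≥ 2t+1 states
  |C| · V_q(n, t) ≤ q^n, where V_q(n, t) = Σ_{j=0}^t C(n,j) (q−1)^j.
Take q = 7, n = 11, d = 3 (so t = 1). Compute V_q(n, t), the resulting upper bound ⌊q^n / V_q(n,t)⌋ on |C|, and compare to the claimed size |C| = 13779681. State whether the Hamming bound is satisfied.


V_q(n, t) = 67, q^n = 1977326743, Hamming bound = 29512339, |C| = 13779681 ≤ bound (satisfied).

Step 1: Compute V_q(n, t) = Σ_{j=0}^1 C(n, j) (q−1)^j.
  j = 0: C(11,0)·(6)^0 = 1·1 = 1.
  j = 1: C(11,1)·(6)^1 = 11·6 = 66.
  V_q(n, t) = 1 + 66 = 67.
Step 2: q^n = 7^11 = 1977326743.
Step 3: Hamming bound ⌊q^n / V_q(n,t)⌋ = ⌊1977326743/67⌋ = 29512339.
Step 4: Compare |C| = 13779681 to 29512339: satisfied.
The claimed |C| lies below the Hamming bound.


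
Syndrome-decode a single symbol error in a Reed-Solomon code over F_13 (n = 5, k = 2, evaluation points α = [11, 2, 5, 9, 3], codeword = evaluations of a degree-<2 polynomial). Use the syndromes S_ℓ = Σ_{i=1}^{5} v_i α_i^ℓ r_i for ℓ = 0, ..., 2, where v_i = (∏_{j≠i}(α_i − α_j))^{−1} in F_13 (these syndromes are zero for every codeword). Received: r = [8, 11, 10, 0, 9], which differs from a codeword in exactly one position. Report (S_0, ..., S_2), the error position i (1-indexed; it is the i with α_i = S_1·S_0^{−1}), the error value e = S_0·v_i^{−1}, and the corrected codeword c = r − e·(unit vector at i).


S = (9, 1, 3), error at position 5, error magnitude e = 7, c = [8, 11, 10, 0, 2].

Step 1: column multipliers v_i = (∏_{j≠i}(α_i − α_j))^{−1} mod 13.
  i = 1 (α = 11): (11−2)(11−5)(11−9)(11−3) = 9·6·2·8 = 864 ≡ 6, so v_1 = 6^{−1} = 11 (mod 13).
  i = 2 (α = 2): (2−11)(2−5)(2−9)(2−3) = (−9)·(−3)·(−7)·(−1) = 189 ≡ 7, so v_2 = 7^{−1} = 2 (mod 13).
  i = 3 (α = 5): (5−11)(5−2)(5−9)(5−3) = (−6)·3·(−4)·2 = 144 ≡ 1, so v_3 = 1^{−1} = 1 (mod 13).
  i = 4 (α = 9): (9−11)(9−2)(9−5)(9−3) = (−2)·7·4·6 = −336 ≡ 2, so v_4 = 2^{−1} = 7 (mod 13).
  i = 5 (α = 3): (3−11)(3−2)(3−5)(3−9) = (−8)·1·(−2)·(−6) = −96 ≡ 8, so v_5 = 8^{−1} = 5 (mod 13).
  v = [11, 2, 1, 7, 5].
Step 2: syndromes of r = [8, 11, 10, 0, 9] (all sums mod 13).
  S_0 = Σ v_i r_i = 11·8 + 2·11 + 1·10 + 7·0 + 5·9 = 165 ≡ 9.
  S_1 = Σ v_i α_i r_i = 11·11·8 + 2·2·11 + 1·5·10 + 7·9·0 + 5·3·9 = 1197 ≡ 1.
  α_i^2 mod 13 = [4, 4, 12, 3, 9].
  S_2 = Σ v_i α_i^2 r_i = 11·4·8 + 2·4·11 + 1·12·10 + 7·3·0 + 5·9·9 = 965 ≡ 3.
  S = (9, 1, 3) ≠ 0, so r is not a codeword (an error is present).
Step 3: locate the error. For a single error e at position i, S_ℓ = v_i·e·α_i^ℓ, so α_err = S_1/S_0.
  S_0^{−1} = 9^{−1} = 3 (mod 13), so α_err = 1·3 = 3 ≡ 3 = α_5. Error position i = 5.
  Consistency check: S_2/S_1 = 3·1 = 3 ≡ 3 = α_err ✓ (single-error assumption holds).
Step 4: error magnitude e = S_0/v_5 = S_0·∏_{j≠5}(α_5 − α_j) = 9·8 = 72 ≡ 7 (mod 13).
Step 5: correct position 5: c_5 = r_5 − e = 9 − 7 ≡ 2 (mod 13). Hence c = [8, 11, 10, 0, 2].
  Check: interpolating c through the α_i gives m(x) = 3 + 4·x (degree < 2) with m(α_i) = c_i for every i, so c is indeed a codeword.


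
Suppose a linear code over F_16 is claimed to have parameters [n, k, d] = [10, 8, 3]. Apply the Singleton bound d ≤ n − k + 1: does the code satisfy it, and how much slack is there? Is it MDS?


Singleton RHS = n − k + 1 = 3, slack = 0, bound satisfied, MDS.

Singleton bound: d ≤ n − k + 1.
Here n = 10, k = 8, so n − k + 1 = 3.
Given d = 3, check d ≤ 3: YES.
Slack = (n − k + 1) − d = 0.
The code is MDS (slack = 0).
Description: the claimed parameters are [10, 8, 3]_16; such a code would be MDS (meets Singleton bound).


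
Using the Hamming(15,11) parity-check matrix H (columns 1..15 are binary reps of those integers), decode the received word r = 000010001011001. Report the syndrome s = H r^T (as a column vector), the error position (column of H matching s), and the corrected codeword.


s = (0, 1, 0, 0)^T, error position = 4, corrected codeword c = 000110001011001

Compute s = H r^T mod 2 one row at a time:
  s_1 = 0 + 1 + 0 + 1 + 1 + 0 + 0 + 1 = 4 ≡ 0 (mod 2).
  s_2 = 0 + 1 + 0 + 0 + 1 + 0 + 0 + 1 = 3 ≡ 1 (mod 2).
  s_3 = 0 + 0 + 0 + 0 + 0 + 1 + 0 + 1 = 2 ≡ 0 (mod 2).
  s_4 = 0 + 0 + 1 + 0 + 1 + 1 + 0 + 1 = 4 ≡ 0 (mod 2).
s = (0, 1, 0, 0)^T — this equals column 4 of H (binary 0100), so error is at position 4.
Correct: flip bit 4 of r = 000010001011001 to get c = 000110001011001.


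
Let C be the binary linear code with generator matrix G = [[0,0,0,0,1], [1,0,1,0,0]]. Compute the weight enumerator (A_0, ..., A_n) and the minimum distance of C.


Weight distribution: A_0 = 1, A_1 = 1, A_2 = 1, A_3 = 1. Minimum distance d = 1.

Enumerate all 2^2 = 4 messages m ∈ F_2^2.
For each, compute codeword c = mG in F_2^5, then tally its weight.
  m = 00 → c = 00000, weight = 0.
  m = 10 → c = 00001, weight = 1.
  m = 01 → c = 10100, weight = 2.
  m = 11 → c = 10101, weight = 3.
Tally weights:
  weight 0: 1 codewords.
  weight 1: 1 codewords.
  weight 2: 1 codewords.
  weight 3: 1 codewords.
Minimum distance d = smallest w > 0 with A_w > 0 = 1.
Sanity: Σ A_w = 4 = 2^2 = 4 ✓.


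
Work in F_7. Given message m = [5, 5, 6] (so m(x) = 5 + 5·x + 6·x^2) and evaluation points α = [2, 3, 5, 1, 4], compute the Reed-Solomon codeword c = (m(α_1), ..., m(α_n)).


c = [4, 4, 5, 2, 2]

Message polynomial: m(x) = 5 + 5·x + 6·x^2 (mod 7).
For each evaluation point α_i, compute m(α_i) mod 7:
  α_1 = 2: Horner steps 6 → 3 → 4, so m(2) = 4.
  α_2 = 3: Horner steps 6 → 2 → 4, so m(3) = 4.
  α_3 = 5: Horner steps 6 → 0 → 5, so m(5) = 5.
  α_4 = 1: Horner steps 6 → 4 → 2, so m(1) = 2.
  α_5 = 4: Horner steps 6 → 1 → 2, so m(4) = 2.
Codeword c = [4, 4, 5, 2, 2] ∈ F_7^5.


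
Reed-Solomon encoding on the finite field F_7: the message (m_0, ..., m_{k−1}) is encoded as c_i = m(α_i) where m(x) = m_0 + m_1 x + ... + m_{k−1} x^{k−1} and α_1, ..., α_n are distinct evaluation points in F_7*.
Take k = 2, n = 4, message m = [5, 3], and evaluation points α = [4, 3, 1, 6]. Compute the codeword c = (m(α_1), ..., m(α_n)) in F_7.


c = [3, 0, 1, 2]

Message polynomial: m(x) = 5 + 3·x (mod 7).
For each evaluation point α_i, compute m(α_i) mod 7:
  α_1 = 4: Horner steps 3 → 3, so m(4) = 3.
  α_2 = 3: Horner steps 3 → 0, so m(3) = 0.
  α_3 = 1: Horner steps 3 → 1, so m(1) = 1.
  α_4 = 6: Horner steps 3 → 2, so m(6) = 2.
Codeword c = [3, 0, 1, 2] ∈ F_7^4.


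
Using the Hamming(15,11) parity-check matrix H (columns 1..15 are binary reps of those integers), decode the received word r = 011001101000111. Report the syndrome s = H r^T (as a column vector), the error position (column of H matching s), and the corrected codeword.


s = (0, 1, 0, 1)^T, error position = 5, corrected codeword c = 011011101000111

Compute s = H r^T mod 2 one row at a time:
  s_1 = 0 + 1 + 0 + 0 + 0 + 1 + 1 + 1 = 4 ≡ 0 (mod 2).
  s_2 = 0 + 0 + 1 + 1 + 0 + 1 + 1 + 1 = 5 ≡ 1 (mod 2).
  s_3 = 1 + 1 + 1 + 1 + 0 + 0 + 1 + 1 = 6 ≡ 0 (mod 2).
  s_4 = 0 + 1 + 0 + 1 + 1 + 0 + 1 + 1 = 5 ≡ 1 (mod 2).
s = (0, 1, 0, 1)^T — this equals column 5 of H (binary 0101), so error is at position 5.
Correct: flip bit 5 of r = 011001101000111 to get c = 011011101000111.


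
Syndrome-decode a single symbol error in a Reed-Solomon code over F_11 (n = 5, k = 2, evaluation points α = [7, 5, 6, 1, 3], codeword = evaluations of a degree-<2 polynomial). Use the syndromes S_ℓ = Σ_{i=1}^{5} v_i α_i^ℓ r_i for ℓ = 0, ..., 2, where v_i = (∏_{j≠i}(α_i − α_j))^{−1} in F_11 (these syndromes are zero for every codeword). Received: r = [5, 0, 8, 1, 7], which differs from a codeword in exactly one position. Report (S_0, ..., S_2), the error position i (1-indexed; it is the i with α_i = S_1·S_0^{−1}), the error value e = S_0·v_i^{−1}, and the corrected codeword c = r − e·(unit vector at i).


S = (8, 2, 6), error at position 5, error magnitude e = 1, c = [5, 0, 8, 1, 6].

Step 1: column multipliers v_i = (∏_{j≠i}(α_i − α_j))^{−1} mod 11.
  i = 1 (α = 7): (7−5)(7−6)(7−1)(7−3) = 2·1·6·4 = 48 ≡ 4, so v_1 = 4^{−1} = 3 (mod 11).
  i = 2 (α = 5): (5−7)(5−6)(5−1)(5−3) = (−2)·(−1)·4·2 = 16 ≡ 5, so v_2 = 5^{−1} = 9 (mod 11).
  i = 3 (α = 6): (6−7)(6−5)(6−1)(6−3) = (−1)·1·5·3 = −15 ≡ 7, so v_3 = 7^{−1} = 8 (mod 11).
  i = 4 (α = 1): (1−7)(1−5)(1−6)(1−3) = (−6)·(−4)·(−5)·(−2) = 240 ≡ 9, so v_4 = 9^{−1} = 5 (mod 11).
  i = 5 (α = 3): (3−7)(3−5)(3−6)(3−1) = (−4)·(−2)·(−3)·2 = −48 ≡ 7, so v_5 = 7^{−1} = 8 (mod 11).
  v = [3, 9, 8, 5, 8].
Step 2: syndromes of r = [5, 0, 8, 1, 7] (all sums mod 11).
  S_0 = Σ v_i r_i = 3·5 + 9·0 + 8·8 + 5·1 + 8·7 = 140 ≡ 8.
  S_1 = Σ v_i α_i r_i = 3·7·5 + 9·5·0 + 8·6·8 + 5·1·1 + 8·3·7 = 662 ≡ 2.
  α_i^2 mod 11 = [5, 3, 3, 1, 9].
  S_2 = Σ v_i α_i^2 r_i = 3·5·5 + 9·3·0 + 8·3·8 + 5·1·1 + 8·9·7 = 776 ≡ 6.
  S = (8, 2, 6) ≠ 0, so r is not a codeword (an error is present).
Step 3: locate the error. For a single error e at position i, S_ℓ = v_i·e·α_i^ℓ, so α_err = S_1/S_0.
  S_0^{−1} = 8^{−1} = 7 (mod 11), so α_err = 2·7 = 14 ≡ 3 = α_5. Error position i = 5.
  Consistency check: S_2/S_1 = 6·6 = 36 ≡ 3 = α_err ✓ (single-error assumption holds).
Step 4: error magnitude e = S_0/v_5 = S_0·∏_{j≠5}(α_5 − α_j) = 8·7 = 56 ≡ 1 (mod 11).
Step 5: correct position 5: c_5 = r_5 − e = 7 − 1 ≡ 6 (mod 11). Hence c = [5, 0, 8, 1, 6].
  Check: interpolating c through the α_i gives m(x) = 4 + 8·x (degree < 2) with m(α_i) = c_i for every i, so c is indeed a codeword.


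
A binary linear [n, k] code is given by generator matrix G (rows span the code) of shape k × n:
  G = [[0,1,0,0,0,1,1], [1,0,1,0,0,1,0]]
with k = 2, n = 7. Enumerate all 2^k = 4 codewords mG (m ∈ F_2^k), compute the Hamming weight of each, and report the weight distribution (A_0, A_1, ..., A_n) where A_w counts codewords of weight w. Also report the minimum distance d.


Weight distribution: A_0 = 1, A_3 = 2, A_4 = 1. Minimum distance d = 3.

Enumerate all 2^2 = 4 messages m ∈ F_2^2.
For each, compute codeword c = mG in F_2^7, then tally its weight.
  m = 00 → c = 0000000, weight = 0.
  m = 10 → c = 0100011, weight = 3.
  m = 01 → c = 1010010, weight = 3.
  m = 11 → c = 1110001, weight = 4.
Tally weights:
  weight 0: 1 codewords.
  weight 3: 2 codewords.
  weight 4: 1 codewords.
Minimum distance d = smallest w > 0 with A_w > 0 = 3.
Sanity: Σ A_w = 4 = 2^2 = 4 ✓.


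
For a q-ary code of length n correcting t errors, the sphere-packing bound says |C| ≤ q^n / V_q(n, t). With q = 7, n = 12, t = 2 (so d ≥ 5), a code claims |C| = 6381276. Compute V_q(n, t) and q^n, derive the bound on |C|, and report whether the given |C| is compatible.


V_q(n, t) = 2449, q^n = 13841287201, Hamming bound = 5651811, |C| = 6381276 > bound (violated).

Step 1: Compute V_q(n, t) = Σ_{j=0}^2 C(n, j) (q−1)^j.
  j = 0: C(12,0)·(6)^0 = 1·1 = 1.
  j = 1: C(12,1)·(6)^1 = 12·6 = 72.
  j = 2: C(12,2)·(6)^2 = 66·36 = 2376.
  V_q(n, t) = 1 + 72 + 2376 = 2449.
Step 2: q^n = 7^12 = 13841287201.
Step 3: Hamming bound ⌊q^n / V_q(n,t)⌋ = ⌊13841287201/2449⌋ = 5651811.
Step 4: Compare |C| = 6381276 to 5651811: violated.
The claimed |C| lies above the Hamming bound, so no 7-ary code of length 12 with d ≥ 5 can have 6381276 codewords.


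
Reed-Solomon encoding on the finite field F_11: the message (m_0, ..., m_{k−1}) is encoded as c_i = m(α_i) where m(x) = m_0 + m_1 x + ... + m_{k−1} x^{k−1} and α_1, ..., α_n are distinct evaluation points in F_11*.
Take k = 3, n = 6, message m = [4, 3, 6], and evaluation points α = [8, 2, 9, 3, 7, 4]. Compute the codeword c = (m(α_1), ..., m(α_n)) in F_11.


c = [5, 1, 0, 1, 0, 2]

Message polynomial: m(x) = 4 + 3·x + 6·x^2 (mod 11).
For each evaluation point α_i, compute m(α_i) mod 11:
  α_1 = 8: Horner steps 6 → 7 → 5, so m(8) = 5.
  α_2 = 2: Horner steps 6 → 4 → 1, so m(2) = 1.
  α_3 = 9: Horner steps 6 → 2 → 0, so m(9) = 0.
  α_4 = 3: Horner steps 6 → 10 → 1, so m(3) = 1.
  α_5 = 7: Horner steps 6 → 1 → 0, so m(7) = 0.
  α_6 = 4: Horner steps 6 → 5 → 2, so m(4) = 2.
Codeword c = [5, 1, 0, 1, 0, 2] ∈ F_11^6.


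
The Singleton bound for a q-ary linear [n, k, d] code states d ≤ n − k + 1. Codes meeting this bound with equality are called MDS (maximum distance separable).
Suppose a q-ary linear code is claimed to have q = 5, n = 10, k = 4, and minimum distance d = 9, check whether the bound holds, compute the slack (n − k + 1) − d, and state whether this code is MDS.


Singleton RHS = n − k + 1 = 7, slack = -2, bound violated (no such code; not MDS).

Singleton bound: d ≤ n − k + 1.
Here n = 10, k = 4, so n − k + 1 = 7.
Given d = 9, check d ≤ 7: NO.
Slack = (n − k + 1) − d = -2.
The slack is negative: d = 9 exceeds n − k + 1 = 7 by 2, so the Singleton bound is violated and no linear [10, 4, 9]_5 code can exist. In particular it is not MDS (MDS requires d = n − k + 1 exactly).
Description: the claimed parameters are [10, 4, 9]_5; such a code would be impossible (violates the Singleton bound).


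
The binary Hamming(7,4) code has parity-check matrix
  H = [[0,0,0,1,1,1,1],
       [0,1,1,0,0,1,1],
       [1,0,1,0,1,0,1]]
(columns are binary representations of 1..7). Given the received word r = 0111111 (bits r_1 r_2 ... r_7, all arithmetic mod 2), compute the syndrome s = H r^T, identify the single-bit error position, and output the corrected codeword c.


s = (0, 0, 1)^T, error position = 1, corrected codeword c = 1111111

Compute s = H r^T mod 2 one row at a time:
  s_1 = 1 + 1 + 1 + 1 = 4 ≡ 0 (mod 2).
  s_2 = 1 + 1 + 1 + 1 = 4 ≡ 0 (mod 2).
  s_3 = 0 + 1 + 1 + 1 = 3 ≡ 1 (mod 2).
s = (0, 0, 1)^T — this equals column 1 of H (binary 001), so error is at position 1.
Correct: flip bit 1 of r = 0111111 to get c = 1111111.


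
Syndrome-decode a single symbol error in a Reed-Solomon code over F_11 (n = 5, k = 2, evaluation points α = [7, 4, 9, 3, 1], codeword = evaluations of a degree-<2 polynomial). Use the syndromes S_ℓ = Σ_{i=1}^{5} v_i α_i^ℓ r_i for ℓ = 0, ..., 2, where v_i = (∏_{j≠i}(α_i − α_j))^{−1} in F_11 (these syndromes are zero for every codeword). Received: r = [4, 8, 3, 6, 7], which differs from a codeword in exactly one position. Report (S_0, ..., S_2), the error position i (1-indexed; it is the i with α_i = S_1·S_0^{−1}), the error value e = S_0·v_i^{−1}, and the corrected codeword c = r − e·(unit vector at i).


S = (8, 10, 7), error at position 2, error magnitude e = 8, c = [4, 0, 3, 6, 7].

Step 1: column multipliers v_i = (∏_{j≠i}(α_i − α_j))^{−1} mod 11.
  i = 1 (α = 7): (7−4)(7−9)(7−3)(7−1) = 3·(−2)·4·6 = −144 ≡ 10, so v_1 = 10^{−1} = 10 (mod 11).
  i = 2 (α = 4): (4−7)(4−9)(4−3)(4−1) = (−3)·(−5)·1·3 = 45 ≡ 1, so v_2 = 1^{−1} = 1 (mod 11).
  i = 3 (α = 9): (9−7)(9−4)(9−3)(9−1) = 2·5·6·8 = 480 ≡ 7, so v_3 = 7^{−1} = 8 (mod 11).
  i = 4 (α = 3): (3−7)(3−4)(3−9)(3−1) = (−4)·(−1)·(−6)·2 = −48 ≡ 7, so v_4 = 7^{−1} = 8 (mod 11).
  i = 5 (α = 1): (1−7)(1−4)(1−9)(1−3) = (−6)·(−3)·(−8)·(−2) = 288 ≡ 2, so v_5 = 2^{−1} = 6 (mod 11).
  v = [10, 1, 8, 8, 6].
Step 2: syndromes of r = [4, 8, 3, 6, 7] (all sums mod 11).
  S_0 = Σ v_i r_i = 10·4 + 1·8 + 8·3 + 8·6 + 6·7 = 162 ≡ 8.
  S_1 = Σ v_i α_i r_i = 10·7·4 + 1·4·8 + 8·9·3 + 8·3·6 + 6·1·7 = 714 ≡ 10.
  α_i^2 mod 11 = [5, 5, 4, 9, 1].
  S_2 = Σ v_i α_i^2 r_i = 10·5·4 + 1·5·8 + 8·4·3 + 8·9·6 + 6·1·7 = 810 ≡ 7.
  S = (8, 10, 7) ≠ 0, so r is not a codeword (an error is present).
Step 3: locate the error. For a single error e at position i, S_ℓ = v_i·e·α_i^ℓ, so α_err = S_1/S_0.
  S_0^{−1} = 8^{−1} = 7 (mod 11), so α_err = 10·7 = 70 ≡ 4 = α_2. Error position i = 2.
  Consistency check: S_2/S_1 = 7·10 = 70 ≡ 4 = α_err ✓ (single-error assumption holds).
Step 4: error magnitude e = S_0/v_2 = S_0·∏_{j≠2}(α_2 − α_j) = 8·1 = 8 ≡ 8 (mod 11).
Step 5: correct position 2: c_2 = r_2 − e = 8 − 8 ≡ 0 (mod 11). Hence c = [4, 0, 3, 6, 7].
  Check: interpolating c through the α_i gives m(x) = 2 + 5·x (degree < 2) with m(α_i) = c_i for every i, so c is indeed a codeword.


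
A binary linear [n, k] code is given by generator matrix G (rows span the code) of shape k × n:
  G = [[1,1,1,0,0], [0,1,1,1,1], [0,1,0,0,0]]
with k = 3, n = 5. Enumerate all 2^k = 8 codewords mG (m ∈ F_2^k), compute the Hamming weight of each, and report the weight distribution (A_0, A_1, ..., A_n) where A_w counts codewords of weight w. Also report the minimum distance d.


Weight distribution: A_0 = 1, A_1 = 1, A_2 = 1, A_3 = 3, A_4 = 2. Minimum distance d = 1.

Enumerate all 2^3 = 8 messages m ∈ F_2^3.
For each, compute codeword c = mG in F_2^5, then tally its weight.
  m = 000 → c = 00000, weight = 0.
  m = 100 → c = 11100, weight = 3.
  m = 010 → c = 01111, weight = 4.
  m = 110 → c = 10011, weight = 3.
  m = 001 → c = 01000, weight = 1.
  m = 101 → c = 10100, weight = 2.
  m = 011 → c = 00111, weight = 3.
  m = 111 → c = 11011, weight = 4.
Tally weights:
  weight 0: 1 codewords.
  weight 1: 1 codewords.
  weight 2: 1 codewords.
  weight 3: 3 codewords.
  weight 4: 2 codewords.
Minimum distance d = smallest w > 0 with A_w > 0 = 1.
Sanity: Σ A_w = 8 = 2^3 = 8 ✓.


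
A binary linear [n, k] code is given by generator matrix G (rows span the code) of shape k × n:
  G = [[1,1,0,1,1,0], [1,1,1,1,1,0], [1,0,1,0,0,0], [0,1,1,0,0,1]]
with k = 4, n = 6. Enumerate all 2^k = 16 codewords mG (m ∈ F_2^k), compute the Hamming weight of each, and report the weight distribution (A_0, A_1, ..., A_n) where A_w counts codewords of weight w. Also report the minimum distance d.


Weight distribution: A_0 = 1, A_1 = 2, A_2 = 2, A_3 = 4, A_4 = 5, A_5 = 2. Minimum distance d = 1.

Enumerate all 2^4 = 16 messages m ∈ F_2^4.
For each, compute codeword c = mG in F_2^6, then tally its weight.
  m = 0000 → c = 000000, weight = 0.
  m = 1000 → c = 110110, weight = 4.
  m = 0100 → c = 111110, weight = 5.
  m = 1100 → c = 001000, weight = 1.
  m = 0010 → c = 101000, weight = 2.
  m = 1010 → c = 011110, weight = 4.
  m = 0110 → c = 010110, weight = 3.
  m = 1110 → c = 100000, weight = 1.
  m = 0001 → c = 011001, weight = 3.
  m = 1001 → c = 101111, weight = 5.
  m = 0101 → c = 100111, weight = 4.
  m = 1101 → c = 010001, weight = 2.
  m = 0011 → c = 110001, weight = 3.
  m = 1011 → c = 000111, weight = 3.
  m = 0111 → c = 001111, weight = 4.
  m = 1111 → c = 111001, weight = 4.
Tally weights:
  weight 0: 1 codewords.
  weight 1: 2 codewords.
  weight 2: 2 codewords.
  weight 3: 4 codewords.
  weight 4: 5 codewords.
  weight 5: 2 codewords.
Minimum distance d = smallest w > 0 with A_w > 0 = 1.
Sanity: Σ A_w = 16 = 2^4 = 16 ✓.


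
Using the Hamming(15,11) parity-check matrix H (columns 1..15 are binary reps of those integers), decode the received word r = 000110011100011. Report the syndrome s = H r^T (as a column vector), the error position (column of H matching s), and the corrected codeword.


s = (1, 0, 1, 1)^T, error position = 11, corrected codeword c = 000110011110011

Compute s = H r^T mod 2 one row at a time:
  s_1 = 1 + 1 + 1 + 0 + 0 + 0 + 1 + 1 = 5 ≡ 1 (mod 2).
  s_2 = 1 + 1 + 0 + 0 + 0 + 0 + 1 + 1 = 4 ≡ 0 (mod 2).
  s_3 = 0 + 0 + 0 + 0 + 1 + 0 + 1 + 1 = 3 ≡ 1 (mod 2).
  s_4 = 0 + 0 + 1 + 0 + 1 + 0 + 0 + 1 = 3 ≡ 1 (mod 2).
s = (1, 0, 1, 1)^T — this equals column 11 of H (binary 1011), so error is at position 11.
Correct: flip bit 11 of r = 000110011100011 to get c = 000110011110011.


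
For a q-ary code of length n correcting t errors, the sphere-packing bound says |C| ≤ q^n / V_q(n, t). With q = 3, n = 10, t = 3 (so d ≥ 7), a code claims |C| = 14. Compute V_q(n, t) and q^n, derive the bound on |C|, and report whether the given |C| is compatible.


V_q(n, t) = 1161, q^n = 59049, Hamming bound = 50, |C| = 14 ≤ bound (satisfied).

Step 1: Compute V_q(n, t) = Σ_{j=0}^3 C(n, j) (q−1)^j.
  j = 0: C(10,0)·(2)^0 = 1·1 = 1.
  j = 1: C(10,1)·(2)^1 = 10·2 = 20.
  j = 2: C(10,2)·(2)^2 = 45·4 = 180.
  j = 3: C(10,3)·(2)^3 = 120·8 = 960.
  V_q(n, t) = 1 + 20 + 180 + 960 = 1161.
Step 2: q^n = 3^10 = 59049.
Step 3: Hamming bound ⌊q^n / V_q(n,t)⌋ = ⌊59049/1161⌋ = 50.
Step 4: Compare |C| = 14 to 50: satisfied.
The claimed |C| lies below the Hamming bound.


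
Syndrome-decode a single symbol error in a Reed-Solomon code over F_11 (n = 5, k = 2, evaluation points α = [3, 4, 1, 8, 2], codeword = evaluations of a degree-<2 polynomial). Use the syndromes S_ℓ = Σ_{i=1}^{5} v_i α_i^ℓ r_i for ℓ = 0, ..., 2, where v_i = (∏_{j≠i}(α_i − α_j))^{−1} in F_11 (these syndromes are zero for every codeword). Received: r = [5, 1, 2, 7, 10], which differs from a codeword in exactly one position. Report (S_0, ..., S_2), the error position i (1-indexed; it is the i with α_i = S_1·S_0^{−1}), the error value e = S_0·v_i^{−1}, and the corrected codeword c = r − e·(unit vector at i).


S = (10, 9, 7), error at position 5, error magnitude e = 1, c = [5, 1, 2, 7, 9].

Step 1: column multipliers v_i = (∏_{j≠i}(α_i − α_j))^{−1} mod 11.
  i = 1 (α = 3): (3−4)(3−1)(3−8)(3−2) = (−1)·2·(−5)·1 = 10 ≡ 10, so v_1 = 10^{−1} = 10 (mod 11).
  i = 2 (α = 4): (4−3)(4−1)(4−8)(4−2) = 1·3·(−4)·2 = −24 ≡ 9, so v_2 = 9^{−1} = 5 (mod 11).
  i = 3 (α = 1): (1−3)(1−4)(1−8)(1−2) = (−2)·(−3)·(−7)·(−1) = 42 ≡ 9, so v_3 = 9^{−1} = 5 (mod 11).
  i = 4 (α = 8): (8−3)(8−4)(8−1)(8−2) = 5·4·7·6 = 840 ≡ 4, so v_4 = 4^{−1} = 3 (mod 11).
  i = 5 (α = 2): (2−3)(2−4)(2−1)(2−8) = (−1)·(−2)·1·(−6) = −12 ≡ 10, so v_5 = 10^{−1} = 10 (mod 11).
  v = [10, 5, 5, 3, 10].
Step 2: syndromes of r = [5, 1, 2, 7, 10] (all sums mod 11).
  S_0 = Σ v_i r_i = 10·5 + 5·1 + 5·2 + 3·7 + 10·10 = 186 ≡ 10.
  S_1 = Σ v_i α_i r_i = 10·3·5 + 5·4·1 + 5·1·2 + 3·8·7 + 10·2·10 = 548 ≡ 9.
  α_i^2 mod 11 = [9, 5, 1, 9, 4].
  S_2 = Σ v_i α_i^2 r_i = 10·9·5 + 5·5·1 + 5·1·2 + 3·9·7 + 10·4·10 = 1074 ≡ 7.
  S = (10, 9, 7) ≠ 0, so r is not a codeword (an error is present).
Step 3: locate the error. For a single error e at position i, S_ℓ = v_i·e·α_i^ℓ, so α_err = S_1/S_0.
  S_0^{−1} = 10^{−1} = 10 (mod 11), so α_err = 9·10 = 90 ≡ 2 = α_5. Error position i = 5.
  Consistency check: S_2/S_1 = 7·5 = 35 ≡ 2 = α_err ✓ (single-error assumption holds).
Step 4: error magnitude e = S_0/v_5 = S_0·∏_{j≠5}(α_5 − α_j) = 10·10 = 100 ≡ 1 (mod 11).
Step 5: correct position 5: c_5 = r_5 − e = 10 − 1 ≡ 9 (mod 11). Hence c = [5, 1, 2, 7, 9].
  Check: interpolating c through the α_i gives m(x) = 6 + 7·x (degree < 2) with m(α_i) = c_i for every i, so c is indeed a codeword.


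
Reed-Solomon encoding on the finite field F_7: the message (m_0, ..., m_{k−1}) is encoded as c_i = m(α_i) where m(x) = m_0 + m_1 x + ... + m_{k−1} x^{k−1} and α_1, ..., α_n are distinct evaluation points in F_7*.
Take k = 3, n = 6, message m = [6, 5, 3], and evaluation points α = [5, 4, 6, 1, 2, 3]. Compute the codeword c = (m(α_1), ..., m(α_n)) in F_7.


c = [1, 4, 4, 0, 0, 6]

Message polynomial: m(x) = 6 + 5·x + 3·x^2 (mod 7).
For each evaluation point α_i, compute m(α_i) mod 7:
  α_1 = 5: Horner steps 3 → 6 → 1, so m(5) = 1.
  α_2 = 4: Horner steps 3 → 3 → 4, so m(4) = 4.
  α_3 = 6: Horner steps 3 → 2 → 4, so m(6) = 4.
  α_4 = 1: Horner steps 3 → 1 → 0, so m(1) = 0.
  α_5 = 2: Horner steps 3 → 4 → 0, so m(2) = 0.
  α_6 = 3: Horner steps 3 → 0 → 6, so m(3) = 6.
Codeword c = [1, 4, 4, 0, 0, 6] ∈ F_7^6.


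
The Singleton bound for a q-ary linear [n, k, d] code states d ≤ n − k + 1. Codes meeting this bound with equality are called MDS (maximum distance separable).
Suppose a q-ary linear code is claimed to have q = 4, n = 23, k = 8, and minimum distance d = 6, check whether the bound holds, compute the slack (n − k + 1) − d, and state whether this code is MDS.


Singleton RHS = n − k + 1 = 16, slack = 10, bound satisfied, not MDS.

Singleton bound: d ≤ n − k + 1.
Here n = 23, k = 8, so n − k + 1 = 16.
Given d = 6, check d ≤ 16: YES.
Slack = (n − k + 1) − d = 10.
The code is NOT MDS (slack = 10 > 0).
Description: the claimed parameters are [23, 8, 6]_4; such a code would be non-MDS.


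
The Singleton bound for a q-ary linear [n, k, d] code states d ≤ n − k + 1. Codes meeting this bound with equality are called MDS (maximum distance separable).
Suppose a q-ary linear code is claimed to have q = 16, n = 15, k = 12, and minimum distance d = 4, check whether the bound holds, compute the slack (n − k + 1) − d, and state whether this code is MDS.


Singleton RHS = n − k + 1 = 4, slack = 0, bound satisfied, MDS.

Singleton bound: d ≤ n − k + 1.
Here n = 15, k = 12, so n − k + 1 = 4.
Given d = 4, check d ≤ 4: YES.
Slack = (n − k + 1) − d = 0.
The code is MDS (slack = 0).
Description: the claimed parameters are [15, 12, 4]_16; such a code would be MDS (meets Singleton bound).


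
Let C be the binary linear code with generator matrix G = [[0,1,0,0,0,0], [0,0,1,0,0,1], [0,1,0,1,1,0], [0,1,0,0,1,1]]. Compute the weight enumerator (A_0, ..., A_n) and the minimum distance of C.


Weight distribution: A_0 = 1, A_1 = 1, A_2 = 6, A_3 = 6, A_4 = 1, A_5 = 1. Minimum distance d = 1.

Enumerate all 2^4 = 16 messages m ∈ F_2^4.
For each, compute codeword c = mG in F_2^6, then tally its weight.
  m = 0000 → c = 000000, weight = 0.
  m = 1000 → c = 010000, weight = 1.
  m = 0100 → c = 001001, weight = 2.
  m = 1100 → c = 011001, weight = 3.
  m = 0010 → c = 010110, weight = 3.
  m = 1010 → c = 000110, weight = 2.
  m = 0110 → c = 011111, weight = 5.
  m = 1110 → c = 001111, weight = 4.
  m = 0001 → c = 010011, weight = 3.
  m = 1001 → c = 000011, weight = 2.
  m = 0101 → c = 011010, weight = 3.
  m = 1101 → c = 001010, weight = 2.
  m = 0011 → c = 000101, weight = 2.
  m = 1011 → c = 010101, weight = 3.
  m = 0111 → c = 001100, weight = 2.
  m = 1111 → c = 011100, weight = 3.
Tally weights:
  weight 0: 1 codewords.
  weight 1: 1 codewords.
  weight 2: 6 codewords.
  weight 3: 6 codewords.
  weight 4: 1 codewords.
  weight 5: 1 codewords.
Minimum distance d = smallest w > 0 with A_w > 0 = 1.
Sanity: Σ A_w = 16 = 2^4 = 16 ✓.


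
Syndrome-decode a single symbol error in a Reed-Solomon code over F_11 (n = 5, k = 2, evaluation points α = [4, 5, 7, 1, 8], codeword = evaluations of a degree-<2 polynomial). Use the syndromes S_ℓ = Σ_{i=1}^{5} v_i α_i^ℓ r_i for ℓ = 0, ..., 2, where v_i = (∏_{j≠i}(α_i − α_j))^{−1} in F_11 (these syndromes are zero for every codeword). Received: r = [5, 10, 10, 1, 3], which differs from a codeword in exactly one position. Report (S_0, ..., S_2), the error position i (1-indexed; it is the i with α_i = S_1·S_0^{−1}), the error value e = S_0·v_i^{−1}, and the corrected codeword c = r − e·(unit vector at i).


S = (7, 5, 2), error at position 3, error magnitude e = 1, c = [5, 10, 9, 1, 3].

Step 1: column multipliers v_i = (∏_{j≠i}(α_i − α_j))^{−1} mod 11.
  i = 1 (α = 4): (4−5)(4−7)(4−1)(4−8) = (−1)·(−3)·3·(−4) = −36 ≡ 8, so v_1 = 8^{−1} = 7 (mod 11).
  i = 2 (α = 5): (5−4)(5−7)(5−1)(5−8) = 1·(−2)·4·(−3) = 24 ≡ 2, so v_2 = 2^{−1} = 6 (mod 11).
  i = 3 (α = 7): (7−4)(7−5)(7−1)(7−8) = 3·2·6·(−1) = −36 ≡ 8, so v_3 = 8^{−1} = 7 (mod 11).
  i = 4 (α = 1): (1−4)(1−5)(1−7)(1−8) = (−3)·(−4)·(−6)·(−7) = 504 ≡ 9, so v_4 = 9^{−1} = 5 (mod 11).
  i = 5 (α = 8): (8−4)(8−5)(8−7)(8−1) = 4·3·1·7 = 84 ≡ 7, so v_5 = 7^{−1} = 8 (mod 11).
  v = [7, 6, 7, 5, 8].
Step 2: syndromes of r = [5, 10, 10, 1, 3] (all sums mod 11).
  S_0 = Σ v_i r_i = 7·5 + 6·10 + 7·10 + 5·1 + 8·3 = 194 ≡ 7.
  S_1 = Σ v_i α_i r_i = 7·4·5 + 6·5·10 + 7·7·10 + 5·1·1 + 8·8·3 = 1127 ≡ 5.
  α_i^2 mod 11 = [5, 3, 5, 1, 9].
  S_2 = Σ v_i α_i^2 r_i = 7·5·5 + 6·3·10 + 7·5·10 + 5·1·1 + 8·9·3 = 926 ≡ 2.
  S = (7, 5, 2) ≠ 0, so r is not a codeword (an error is present).
Step 3: locate the error. For a single error e at position i, S_ℓ = v_i·e·α_i^ℓ, so α_err = S_1/S_0.
  S_0^{−1} = 7^{−1} = 8 (mod 11), so α_err = 5·8 = 40 ≡ 7 = α_3. Error position i = 3.
  Consistency check: S_2/S_1 = 2·9 = 18 ≡ 7 = α_err ✓ (single-error assumption holds).
Step 4: error magnitude e = S_0/v_3 = S_0·∏_{j≠3}(α_3 − α_j) = 7·8 = 56 ≡ 1 (mod 11).
Step 5: correct position 3: c_3 = r_3 − e = 10 − 1 ≡ 9 (mod 11). Hence c = [5, 10, 9, 1, 3].
  Check: interpolating c through the α_i gives m(x) = 7 + 5·x (degree < 2) with m(α_i) = c_i for every i, so c is indeed a codeword.
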